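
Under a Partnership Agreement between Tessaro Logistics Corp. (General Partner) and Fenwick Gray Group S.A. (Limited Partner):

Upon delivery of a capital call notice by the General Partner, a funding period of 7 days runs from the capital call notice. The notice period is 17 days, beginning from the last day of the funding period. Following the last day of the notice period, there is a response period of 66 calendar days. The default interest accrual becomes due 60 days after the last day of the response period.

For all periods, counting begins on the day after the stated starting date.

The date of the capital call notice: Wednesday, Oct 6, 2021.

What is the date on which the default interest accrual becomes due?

The last day of the funding period: 7 calendar days after Oct 6, 2021 is Oct 13, 2021.
The last day of the notice period: Oct 13, 2021 + 17 days = Oct 30, 2021.
Adding 66 calendar days to Oct 30, 2021 gives Jan 4, 2022, which is the last day of the response period.
The date on which the default interest accrual becomes due: 60 calendar days after Jan 4, 2022 is Mar 5, 2022.

Mar 5, 2022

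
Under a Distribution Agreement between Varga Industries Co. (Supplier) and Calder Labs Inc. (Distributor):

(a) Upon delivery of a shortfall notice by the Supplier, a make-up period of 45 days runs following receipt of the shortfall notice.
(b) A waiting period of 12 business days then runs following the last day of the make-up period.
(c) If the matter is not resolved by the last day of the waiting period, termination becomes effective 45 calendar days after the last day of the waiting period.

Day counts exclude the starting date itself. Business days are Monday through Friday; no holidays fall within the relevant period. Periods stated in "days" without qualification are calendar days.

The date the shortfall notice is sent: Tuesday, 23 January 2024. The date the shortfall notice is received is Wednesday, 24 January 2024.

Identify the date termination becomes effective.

10 May 2024

The last day of the make-up period: 24 January 2024 + 45 days = 9 March 2024.
The last day of the waiting period: 12 business days after Saturday, 9 March 2024, skipping weekends — Mar 11, Mar 12, Mar 13, Mar 14, …, Mar 22, Mar 25, Mar 26 — lands on Tuesday, 26 March 2024.
The date termination becomes effective: 45 calendar days after 26 March 2024 is 10 May 2024.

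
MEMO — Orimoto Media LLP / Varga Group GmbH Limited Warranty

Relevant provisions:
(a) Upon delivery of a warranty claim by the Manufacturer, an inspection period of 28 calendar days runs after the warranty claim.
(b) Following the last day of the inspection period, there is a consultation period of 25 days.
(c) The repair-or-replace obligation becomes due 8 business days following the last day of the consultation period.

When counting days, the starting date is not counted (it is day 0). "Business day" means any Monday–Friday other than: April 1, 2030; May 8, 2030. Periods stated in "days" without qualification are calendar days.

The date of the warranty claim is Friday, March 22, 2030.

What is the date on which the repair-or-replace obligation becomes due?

Adding 28 calendar days to March 22, 2030 gives April 19, 2030, which is the last day of the inspection period.
Adding 25 calendar days to April 19, 2030 gives May 14, 2030, which is the last day of the consultation period.
The date on which the repair-or-replace obligation becomes due: counting 8 business days from Tuesday, May 14, 2030 (May 15, May 16, May 17, May 20, May 21, May 22, May 23, May 24, skipping weekends) reaches Friday, May 24, 2030.

May 24, 2030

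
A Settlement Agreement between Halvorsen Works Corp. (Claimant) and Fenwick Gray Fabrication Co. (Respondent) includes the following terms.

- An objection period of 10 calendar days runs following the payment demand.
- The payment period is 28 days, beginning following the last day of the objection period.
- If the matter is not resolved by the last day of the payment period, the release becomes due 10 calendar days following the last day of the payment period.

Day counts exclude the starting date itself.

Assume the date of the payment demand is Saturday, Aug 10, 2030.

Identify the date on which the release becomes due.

The last day of the objection period: 10 calendar days after Aug 10, 2030 is Aug 20, 2030.
The last day of the payment period: Aug 20, 2030 + 28 days = Sep 17, 2030.
The date on which the release becomes due: 10 calendar days after Sep 17, 2030 is Sep 27, 2030.

Sep 27, 2030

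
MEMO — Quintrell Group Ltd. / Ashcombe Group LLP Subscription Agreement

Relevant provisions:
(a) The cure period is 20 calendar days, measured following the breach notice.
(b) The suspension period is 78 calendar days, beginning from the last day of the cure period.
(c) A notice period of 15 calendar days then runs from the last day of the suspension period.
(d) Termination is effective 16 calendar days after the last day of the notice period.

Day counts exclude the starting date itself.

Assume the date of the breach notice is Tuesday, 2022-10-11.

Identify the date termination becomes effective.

2023-02-17

Adding 20 calendar days to 2022-10-11 gives 2022-10-31, which is the last day of the cure period.
Adding 78 calendar days to 2022-10-31 gives 2023-01-17, which is the last day of the suspension period.
The last day of the notice period: 15 calendar days after 2023-01-17 is 2023-02-01.
Adding 16 calendar days to 2023-02-01 gives 2023-02-17, which is the date termination becomes effective.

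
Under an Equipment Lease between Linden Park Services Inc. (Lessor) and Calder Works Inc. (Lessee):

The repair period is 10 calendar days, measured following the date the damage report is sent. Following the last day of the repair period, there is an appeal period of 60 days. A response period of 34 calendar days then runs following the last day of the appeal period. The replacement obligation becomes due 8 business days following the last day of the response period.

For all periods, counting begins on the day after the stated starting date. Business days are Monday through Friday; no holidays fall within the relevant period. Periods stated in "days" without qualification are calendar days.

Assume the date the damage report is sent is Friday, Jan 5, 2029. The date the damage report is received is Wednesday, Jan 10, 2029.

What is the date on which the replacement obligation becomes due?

May 1, 2029

The last day of the repair period: 10 calendar days after Jan 5, 2029 is Jan 15, 2029.
The last day of the appeal period: Jan 15, 2029 + 60 days = Mar 16, 2029.
Adding 34 calendar days to Mar 16, 2029 gives Apr 19, 2029, which is the last day of the response period.
From Thursday, Apr 19, 2029, 8 business days (Apr 20, Apr 23, Apr 24, Apr 25, Apr 26, Apr 27, Apr 30, May 1, skipping weekends) brings us to Tuesday, May 1, 2029, which is the date on which the replacement obligation becomes due.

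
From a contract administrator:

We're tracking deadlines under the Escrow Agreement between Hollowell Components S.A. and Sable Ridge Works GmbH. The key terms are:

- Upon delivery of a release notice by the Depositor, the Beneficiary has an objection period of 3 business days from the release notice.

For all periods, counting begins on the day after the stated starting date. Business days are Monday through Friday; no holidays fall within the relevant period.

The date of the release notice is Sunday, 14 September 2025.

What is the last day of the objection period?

17 September 2025

From Sunday, 14 September 2025, 3 business days (Sep 15, Sep 16, Sep 17, skipping weekends) brings us to Wednesday, 17 September 2025, which is the last day of the objection period.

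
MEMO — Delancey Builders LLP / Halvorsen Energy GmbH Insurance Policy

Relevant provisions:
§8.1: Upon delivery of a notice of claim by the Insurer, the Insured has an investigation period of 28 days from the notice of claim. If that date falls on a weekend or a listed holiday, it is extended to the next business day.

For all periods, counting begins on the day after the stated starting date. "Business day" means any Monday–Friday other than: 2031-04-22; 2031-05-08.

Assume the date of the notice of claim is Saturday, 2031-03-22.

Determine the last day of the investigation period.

2031-04-21

Adding 28 calendar days to 2031-03-22 gives 2031-04-19, which is the last day of the investigation period. That falls on a Saturday, so it rolls to the next business day, Monday, 2031-04-21.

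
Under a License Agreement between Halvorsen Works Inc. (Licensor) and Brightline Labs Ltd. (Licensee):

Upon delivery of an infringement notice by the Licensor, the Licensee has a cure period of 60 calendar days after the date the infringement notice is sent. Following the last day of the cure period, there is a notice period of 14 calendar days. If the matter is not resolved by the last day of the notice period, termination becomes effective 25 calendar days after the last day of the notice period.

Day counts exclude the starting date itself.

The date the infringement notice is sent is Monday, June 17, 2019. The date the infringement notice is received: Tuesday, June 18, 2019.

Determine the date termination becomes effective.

September 24, 2019

The last day of the cure period: 60 calendar days after June 17, 2019 is August 16, 2019.
Adding 14 calendar days to August 16, 2019 gives August 30, 2019, which is the last day of the notice period.
The date termination becomes effective: August 30, 2019 + 25 days = September 24, 2019.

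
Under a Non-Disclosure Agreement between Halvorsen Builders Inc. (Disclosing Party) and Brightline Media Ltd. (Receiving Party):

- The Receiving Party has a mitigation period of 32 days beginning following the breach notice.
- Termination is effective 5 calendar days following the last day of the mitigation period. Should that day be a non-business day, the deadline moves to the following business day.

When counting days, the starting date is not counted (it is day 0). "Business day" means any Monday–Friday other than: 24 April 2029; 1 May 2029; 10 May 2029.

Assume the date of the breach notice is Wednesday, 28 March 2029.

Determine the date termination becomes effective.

4 May 2029

The last day of the mitigation period: 32 calendar days after 28 March 2029 is 29 April 2029.
Adding 5 calendar days to 29 April 2029 gives 4 May 2029, which is the date termination becomes effective. 4 May 2029 is a Friday and is not a listed holiday, so no roll-forward applies.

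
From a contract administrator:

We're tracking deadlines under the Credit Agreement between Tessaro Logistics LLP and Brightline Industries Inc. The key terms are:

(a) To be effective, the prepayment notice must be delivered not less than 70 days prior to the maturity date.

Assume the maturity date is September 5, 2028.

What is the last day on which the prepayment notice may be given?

June 27, 2028

Counting back 70 calendar days from September 5, 2028 gives June 27, 2028.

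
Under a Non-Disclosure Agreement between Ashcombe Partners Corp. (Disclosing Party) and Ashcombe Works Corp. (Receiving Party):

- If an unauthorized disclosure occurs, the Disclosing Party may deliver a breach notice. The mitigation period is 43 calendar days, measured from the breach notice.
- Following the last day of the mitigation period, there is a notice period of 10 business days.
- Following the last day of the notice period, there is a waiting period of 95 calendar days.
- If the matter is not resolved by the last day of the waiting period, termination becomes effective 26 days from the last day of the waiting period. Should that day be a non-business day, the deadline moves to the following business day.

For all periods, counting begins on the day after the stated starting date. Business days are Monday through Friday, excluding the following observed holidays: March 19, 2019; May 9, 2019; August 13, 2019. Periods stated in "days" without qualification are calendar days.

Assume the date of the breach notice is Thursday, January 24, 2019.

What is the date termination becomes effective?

The last day of the mitigation period: January 24, 2019 + 43 days = March 8, 2019.
The last day of the notice period: counting 10 business days from Friday, March 8, 2019 (Mar 11, Mar 12, Mar 13, Mar 14, Mar 15, Mar 18, Mar 20, Mar 21, Mar 22, Mar 25, skipping weekends and the listed holiday on Mar 19) reaches Monday, March 25, 2019.
Adding 95 calendar days to March 25, 2019 gives June 28, 2019, which is the last day of the waiting period.
Adding 26 calendar days to June 28, 2019 gives July 24, 2019, which is the date termination becomes effective. July 24, 2019 is a Wednesday and is not a listed holiday, so no roll-forward applies.

July 24, 2019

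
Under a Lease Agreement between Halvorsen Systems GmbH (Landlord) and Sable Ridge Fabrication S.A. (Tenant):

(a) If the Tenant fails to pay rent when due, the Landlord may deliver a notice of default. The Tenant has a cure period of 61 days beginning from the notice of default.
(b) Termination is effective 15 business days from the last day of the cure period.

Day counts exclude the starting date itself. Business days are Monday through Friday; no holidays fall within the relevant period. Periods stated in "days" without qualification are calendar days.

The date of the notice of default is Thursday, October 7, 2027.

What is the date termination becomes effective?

December 28, 2027

The last day of the cure period: October 7, 2027 + 61 days = December 7, 2027.
The date termination becomes effective: 15 business days after Tuesday, December 7, 2027, skipping weekends — Dec 8, Dec 9, Dec 10, Dec 13, …, Dec 24, Dec 27, Dec 28 — lands on Tuesday, December 28, 2027.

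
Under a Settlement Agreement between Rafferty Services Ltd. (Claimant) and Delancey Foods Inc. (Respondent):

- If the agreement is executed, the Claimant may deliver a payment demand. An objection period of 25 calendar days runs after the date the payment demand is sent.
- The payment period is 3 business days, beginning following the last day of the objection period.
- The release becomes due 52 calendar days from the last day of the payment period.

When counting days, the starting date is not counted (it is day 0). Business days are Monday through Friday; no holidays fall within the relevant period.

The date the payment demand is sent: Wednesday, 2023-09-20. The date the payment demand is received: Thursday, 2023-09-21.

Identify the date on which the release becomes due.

Adding 25 calendar days to 2023-09-20 gives 2023-10-15, which is the last day of the objection period.
From Sunday, 2023-10-15, 3 business days (Oct 16, Oct 17, Oct 18, skipping weekends) brings us to Wednesday, 2023-10-18, which is the last day of the payment period.
Adding 52 calendar days to 2023-10-18 gives 2023-12-09, which is the date on which the release becomes due.

2023-12-09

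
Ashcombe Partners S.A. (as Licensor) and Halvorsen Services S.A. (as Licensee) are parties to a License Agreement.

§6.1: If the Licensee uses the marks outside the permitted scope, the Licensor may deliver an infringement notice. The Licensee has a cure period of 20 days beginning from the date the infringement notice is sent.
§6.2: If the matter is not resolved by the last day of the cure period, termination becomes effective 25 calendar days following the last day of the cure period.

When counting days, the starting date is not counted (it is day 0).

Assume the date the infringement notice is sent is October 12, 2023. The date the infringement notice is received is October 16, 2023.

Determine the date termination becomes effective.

November 26, 2023

Adding 20 calendar days to October 12, 2023 gives November 1, 2023, which is the last day of the cure period.
The date termination becomes effective: 25 calendar days after November 1, 2023 is November 26, 2023.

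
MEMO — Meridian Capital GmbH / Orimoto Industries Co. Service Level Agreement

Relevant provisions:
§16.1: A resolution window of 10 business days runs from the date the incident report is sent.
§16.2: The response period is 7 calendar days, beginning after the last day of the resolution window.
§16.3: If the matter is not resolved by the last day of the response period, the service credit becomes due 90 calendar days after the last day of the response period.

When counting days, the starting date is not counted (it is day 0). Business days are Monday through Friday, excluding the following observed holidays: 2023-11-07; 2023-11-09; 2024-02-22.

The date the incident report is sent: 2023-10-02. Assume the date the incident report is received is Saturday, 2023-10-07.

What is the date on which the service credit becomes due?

From Monday, 2023-10-02, 10 business days (Oct 3, Oct 4, Oct 5, Oct 6, Oct 9, Oct 10, Oct 11, Oct 12, Oct 13, Oct 16, skipping weekends) brings us to Monday, 2023-10-16, which is the last day of the resolution window.
Adding 7 calendar days to 2023-10-16 gives 2023-10-23, which is the last day of the response period.
The date on which the service credit becomes due: 90 calendar days after 2023-10-23 is 2024-01-21.

2024-01-21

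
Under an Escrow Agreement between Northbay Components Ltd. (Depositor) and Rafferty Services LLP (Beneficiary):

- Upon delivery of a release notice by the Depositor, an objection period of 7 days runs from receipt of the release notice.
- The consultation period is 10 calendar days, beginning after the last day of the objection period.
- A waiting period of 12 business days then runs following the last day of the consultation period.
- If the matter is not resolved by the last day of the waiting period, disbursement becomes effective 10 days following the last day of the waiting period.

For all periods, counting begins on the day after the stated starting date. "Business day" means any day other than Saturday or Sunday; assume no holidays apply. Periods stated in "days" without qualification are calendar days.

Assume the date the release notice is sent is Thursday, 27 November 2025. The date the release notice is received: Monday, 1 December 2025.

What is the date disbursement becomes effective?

The last day of the objection period: 1 December 2025 + 7 days = 8 December 2025.
Adding 10 calendar days to 8 December 2025 gives 18 December 2025, which is the last day of the consultation period.
The last day of the waiting period: 12 business days after Thursday, 18 December 2025, skipping weekends — Dec 19, Dec 22, Dec 23, Dec 24, …, Jan 1, Jan 2, Jan 5 — lands on Monday, 5 January 2026.
The date disbursement becomes effective: 10 calendar days after 5 January 2026 is 15 January 2026.

15 January 2026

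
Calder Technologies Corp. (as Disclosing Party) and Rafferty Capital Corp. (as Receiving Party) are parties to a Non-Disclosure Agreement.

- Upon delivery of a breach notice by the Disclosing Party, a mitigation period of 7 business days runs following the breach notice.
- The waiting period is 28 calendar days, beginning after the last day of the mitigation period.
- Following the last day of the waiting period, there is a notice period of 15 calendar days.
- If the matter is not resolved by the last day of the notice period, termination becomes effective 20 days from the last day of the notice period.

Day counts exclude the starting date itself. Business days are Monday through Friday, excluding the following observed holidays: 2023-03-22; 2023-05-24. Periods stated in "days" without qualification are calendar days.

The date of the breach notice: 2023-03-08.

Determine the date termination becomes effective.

The last day of the mitigation period: 7 business days after Wednesday, 2023-03-08, skipping weekends — Mar 9, Mar 10, Mar 13, Mar 14, Mar 15, Mar 16, Mar 17 — lands on Friday, 2023-03-17.
The last day of the waiting period: 28 calendar days after 2023-03-17 is 2023-04-14.
Adding 15 calendar days to 2023-04-14 gives 2023-04-29, which is the last day of the notice period.
The date termination becomes effective: 20 calendar days after 2023-04-29 is 2023-05-19.

2023-05-19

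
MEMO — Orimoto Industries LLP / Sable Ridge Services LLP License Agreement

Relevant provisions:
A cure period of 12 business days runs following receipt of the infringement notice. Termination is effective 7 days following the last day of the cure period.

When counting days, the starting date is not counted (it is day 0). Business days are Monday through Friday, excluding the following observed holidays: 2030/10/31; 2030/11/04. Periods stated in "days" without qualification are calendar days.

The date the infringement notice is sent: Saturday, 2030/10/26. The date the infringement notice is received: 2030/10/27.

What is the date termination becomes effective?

2030/11/21

The last day of the cure period: 12 business days after Sunday, 2030/10/27, skipping weekends and the listed holidays on Oct 31, Nov 4 — Oct 28, Oct 29, Oct 30, Nov 1, …, Nov 12, Nov 13, Nov 14 — lands on Thursday, 2030/11/14.
The date termination becomes effective: 7 calendar days after 2030/11/14 is 2030/11/21.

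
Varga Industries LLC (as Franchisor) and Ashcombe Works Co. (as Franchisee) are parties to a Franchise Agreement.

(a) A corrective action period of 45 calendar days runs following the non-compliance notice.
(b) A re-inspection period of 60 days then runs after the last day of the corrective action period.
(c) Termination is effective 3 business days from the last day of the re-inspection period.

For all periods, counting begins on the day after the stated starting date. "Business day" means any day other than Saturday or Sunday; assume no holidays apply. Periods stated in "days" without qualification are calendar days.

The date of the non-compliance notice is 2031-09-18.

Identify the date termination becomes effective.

The last day of the corrective action period: 45 calendar days after 2031-09-18 is 2031-11-02.
Adding 60 calendar days to 2031-11-02 gives 2032-01-01, which is the last day of the re-inspection period.
The date termination becomes effective: counting 3 business days from Thursday, 2032-01-01 (Jan 2, Jan 5, Jan 6, skipping weekends) reaches Tuesday, 2032-01-06.

2032-01-06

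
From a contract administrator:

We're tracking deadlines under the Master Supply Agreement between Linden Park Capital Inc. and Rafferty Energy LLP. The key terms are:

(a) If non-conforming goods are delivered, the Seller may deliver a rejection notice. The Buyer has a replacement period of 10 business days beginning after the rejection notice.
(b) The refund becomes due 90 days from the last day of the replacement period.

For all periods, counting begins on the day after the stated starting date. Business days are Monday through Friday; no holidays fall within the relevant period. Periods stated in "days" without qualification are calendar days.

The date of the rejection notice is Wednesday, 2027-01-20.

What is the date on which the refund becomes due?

2027-05-04

The last day of the replacement period: 10 business days after Wednesday, 2027-01-20, skipping weekends — Jan 21, Jan 22, Jan 25, Jan 26, Jan 27, Jan 28, Jan 29, Feb 1, Feb 2, Feb 3 — lands on Wednesday, 2027-02-03.
The date on which the refund becomes due: 2027-02-03 + 90 days = 2027-05-04.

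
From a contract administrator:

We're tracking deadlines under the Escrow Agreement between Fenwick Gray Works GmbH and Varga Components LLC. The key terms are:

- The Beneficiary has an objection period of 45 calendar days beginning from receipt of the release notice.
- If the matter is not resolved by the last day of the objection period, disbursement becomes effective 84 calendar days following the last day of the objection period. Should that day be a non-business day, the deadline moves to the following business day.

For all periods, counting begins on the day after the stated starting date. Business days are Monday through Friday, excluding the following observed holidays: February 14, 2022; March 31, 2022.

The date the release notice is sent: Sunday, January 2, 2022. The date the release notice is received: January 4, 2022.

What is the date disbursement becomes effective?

May 13, 2022

The last day of the objection period: 45 calendar days after January 4, 2022 is February 18, 2022.
The date disbursement becomes effective: 84 calendar days after February 18, 2022 is May 13, 2022. May 13, 2022 is a Friday and is not a listed holiday, so no roll-forward applies.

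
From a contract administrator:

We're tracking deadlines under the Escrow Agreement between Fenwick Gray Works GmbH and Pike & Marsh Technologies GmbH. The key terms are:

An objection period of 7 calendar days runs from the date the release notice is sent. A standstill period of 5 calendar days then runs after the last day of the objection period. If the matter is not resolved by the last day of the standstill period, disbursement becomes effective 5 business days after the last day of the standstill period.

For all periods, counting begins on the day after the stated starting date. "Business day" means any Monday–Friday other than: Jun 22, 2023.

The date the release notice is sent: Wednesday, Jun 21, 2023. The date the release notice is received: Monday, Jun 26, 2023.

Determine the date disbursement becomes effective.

Jul 10, 2023

Adding 7 calendar days to Jun 21, 2023 gives Jun 28, 2023, which is the last day of the objection period.
The last day of the standstill period: Jun 28, 2023 + 5 days = Jul 3, 2023.
From Monday, Jul 3, 2023, 5 business days (Jul 4, Jul 5, Jul 6, Jul 7, Jul 10, skipping weekends) brings us to Monday, Jul 10, 2023, which is the date disbursement becomes effective.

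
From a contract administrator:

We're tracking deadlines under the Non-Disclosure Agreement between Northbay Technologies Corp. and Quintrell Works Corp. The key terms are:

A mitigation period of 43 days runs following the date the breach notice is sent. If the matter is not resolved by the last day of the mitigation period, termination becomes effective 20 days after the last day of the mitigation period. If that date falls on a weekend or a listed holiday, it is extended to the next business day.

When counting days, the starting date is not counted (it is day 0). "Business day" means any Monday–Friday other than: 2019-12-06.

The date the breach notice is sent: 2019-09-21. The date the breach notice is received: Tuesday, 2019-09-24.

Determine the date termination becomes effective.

2019-11-25

Adding 43 calendar days to 2019-09-21 gives 2019-11-03, which is the last day of the mitigation period.
The date termination becomes effective: 20 calendar days after 2019-11-03 is 2019-11-23. That falls on a Saturday, so it rolls to the next business day, Monday, 2019-11-25.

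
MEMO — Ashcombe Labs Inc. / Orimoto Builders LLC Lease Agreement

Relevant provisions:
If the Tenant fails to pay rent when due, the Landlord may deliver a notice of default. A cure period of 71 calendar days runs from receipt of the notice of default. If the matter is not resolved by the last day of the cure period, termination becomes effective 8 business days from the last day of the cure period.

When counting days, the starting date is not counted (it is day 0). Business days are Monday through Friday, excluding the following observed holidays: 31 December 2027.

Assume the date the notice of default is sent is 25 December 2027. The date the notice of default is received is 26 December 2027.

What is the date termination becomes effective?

16 March 2028

Adding 71 calendar days to 26 December 2027 gives 6 March 2028, which is the last day of the cure period.
From Monday, 6 March 2028, 8 business days (Mar 7, Mar 8, Mar 9, Mar 10, Mar 13, Mar 14, Mar 15, Mar 16, skipping weekends) brings us to Thursday, 16 March 2028, which is the date termination becomes effective.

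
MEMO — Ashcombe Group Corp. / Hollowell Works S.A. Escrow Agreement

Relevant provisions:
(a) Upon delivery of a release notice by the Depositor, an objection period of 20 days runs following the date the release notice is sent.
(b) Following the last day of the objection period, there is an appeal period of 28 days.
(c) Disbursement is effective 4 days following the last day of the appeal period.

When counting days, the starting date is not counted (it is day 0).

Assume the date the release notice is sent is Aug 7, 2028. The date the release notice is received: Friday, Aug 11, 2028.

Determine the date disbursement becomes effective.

Sep 28, 2028

The last day of the objection period: 20 calendar days after Aug 7, 2028 is Aug 27, 2028.
Adding 28 calendar days to Aug 27, 2028 gives Sep 24, 2028, which is the last day of the appeal period.
The date disbursement becomes effective: Sep 24, 2028 + 4 days = Sep 28, 2028.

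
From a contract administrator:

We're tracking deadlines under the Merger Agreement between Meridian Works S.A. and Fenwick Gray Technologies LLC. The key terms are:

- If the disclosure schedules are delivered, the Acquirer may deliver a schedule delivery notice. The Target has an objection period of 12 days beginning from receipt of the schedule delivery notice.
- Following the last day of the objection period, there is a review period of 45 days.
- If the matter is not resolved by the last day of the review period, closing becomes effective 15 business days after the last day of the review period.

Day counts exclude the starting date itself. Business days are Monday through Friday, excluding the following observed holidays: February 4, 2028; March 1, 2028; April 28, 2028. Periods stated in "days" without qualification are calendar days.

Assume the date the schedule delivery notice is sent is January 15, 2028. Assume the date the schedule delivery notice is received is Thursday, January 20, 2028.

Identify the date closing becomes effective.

April 7, 2028

The last day of the objection period: 12 calendar days after January 20, 2028 is February 1, 2028.
The last day of the review period: 45 calendar days after February 1, 2028 is March 17, 2028.
From Friday, March 17, 2028, 15 business days (Mar 20, Mar 21, Mar 22, Mar 23, …, Apr 5, Apr 6, Apr 7, skipping weekends) brings us to Friday, April 7, 2028, which is the date closing becomes effective.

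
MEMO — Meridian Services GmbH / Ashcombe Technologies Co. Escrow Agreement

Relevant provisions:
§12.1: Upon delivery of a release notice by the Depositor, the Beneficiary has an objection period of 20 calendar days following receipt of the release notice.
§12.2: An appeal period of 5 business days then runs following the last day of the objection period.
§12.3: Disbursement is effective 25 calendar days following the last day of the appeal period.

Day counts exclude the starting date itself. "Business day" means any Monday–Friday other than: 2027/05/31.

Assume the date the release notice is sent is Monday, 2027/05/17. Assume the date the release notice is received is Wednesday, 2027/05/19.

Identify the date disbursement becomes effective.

Adding 20 calendar days to 2027/05/19 gives 2027/06/08, which is the last day of the objection period.
The last day of the appeal period: counting 5 business days from Tuesday, 2027/06/08 (Jun 9, Jun 10, Jun 11, Jun 14, Jun 15, skipping weekends) reaches Tuesday, 2027/06/15.
Adding 25 calendar days to 2027/06/15 gives 2027/07/10, which is the date disbursement becomes effective.

2027/07/10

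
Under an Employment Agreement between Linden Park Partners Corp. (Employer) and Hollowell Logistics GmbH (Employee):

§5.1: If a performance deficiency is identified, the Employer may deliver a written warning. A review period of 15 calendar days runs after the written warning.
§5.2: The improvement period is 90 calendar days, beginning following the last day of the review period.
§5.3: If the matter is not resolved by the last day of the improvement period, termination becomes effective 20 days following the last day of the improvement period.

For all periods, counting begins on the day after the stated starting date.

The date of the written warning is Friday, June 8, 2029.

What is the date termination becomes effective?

The last day of the review period: June 8, 2029 + 15 days = June 23, 2029.
The last day of the improvement period: June 23, 2029 + 90 days = September 21, 2029.
The date termination becomes effective: September 21, 2029 + 20 days = October 11, 2029.

October 11, 2029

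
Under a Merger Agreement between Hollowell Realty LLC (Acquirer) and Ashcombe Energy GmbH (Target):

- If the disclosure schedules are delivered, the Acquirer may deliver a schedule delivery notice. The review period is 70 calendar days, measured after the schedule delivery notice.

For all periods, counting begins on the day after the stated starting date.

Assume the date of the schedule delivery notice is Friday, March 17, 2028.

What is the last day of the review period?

The last day of the review period: 70 calendar days after March 17, 2028 is May 26, 2028.

May 26, 2028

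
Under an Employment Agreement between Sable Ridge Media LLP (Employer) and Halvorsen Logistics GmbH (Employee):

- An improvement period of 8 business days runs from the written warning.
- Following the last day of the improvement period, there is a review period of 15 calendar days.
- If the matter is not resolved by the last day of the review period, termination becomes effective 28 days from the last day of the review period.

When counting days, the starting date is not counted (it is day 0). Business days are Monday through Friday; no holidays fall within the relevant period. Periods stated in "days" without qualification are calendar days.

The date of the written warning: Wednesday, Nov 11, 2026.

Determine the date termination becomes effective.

The last day of the improvement period: 8 business days after Wednesday, Nov 11, 2026, skipping weekends — Nov 12, Nov 13, Nov 16, Nov 17, Nov 18, Nov 19, Nov 20, Nov 23 — lands on Monday, Nov 23, 2026.
The last day of the review period: Nov 23, 2026 + 15 days = Dec 8, 2026.
The date termination becomes effective: Dec 8, 2026 + 28 days = Jan 5, 2027.

Jan 5, 2027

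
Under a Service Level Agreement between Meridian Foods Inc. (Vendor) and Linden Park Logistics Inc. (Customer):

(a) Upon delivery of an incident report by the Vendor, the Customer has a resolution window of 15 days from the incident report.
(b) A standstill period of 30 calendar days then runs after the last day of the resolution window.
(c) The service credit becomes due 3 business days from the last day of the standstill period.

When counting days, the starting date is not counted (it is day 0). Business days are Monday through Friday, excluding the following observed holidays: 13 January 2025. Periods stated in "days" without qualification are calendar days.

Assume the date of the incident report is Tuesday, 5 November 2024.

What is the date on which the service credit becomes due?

25 December 2024

Adding 15 calendar days to 5 November 2024 gives 20 November 2024, which is the last day of the resolution window.
The last day of the standstill period: 30 calendar days after 20 November 2024 is 20 December 2024.
From Friday, 20 December 2024, 3 business days (Dec 23, Dec 24, Dec 25, skipping weekends) brings us to Wednesday, 25 December 2024, which is the date on which the service credit becomes due.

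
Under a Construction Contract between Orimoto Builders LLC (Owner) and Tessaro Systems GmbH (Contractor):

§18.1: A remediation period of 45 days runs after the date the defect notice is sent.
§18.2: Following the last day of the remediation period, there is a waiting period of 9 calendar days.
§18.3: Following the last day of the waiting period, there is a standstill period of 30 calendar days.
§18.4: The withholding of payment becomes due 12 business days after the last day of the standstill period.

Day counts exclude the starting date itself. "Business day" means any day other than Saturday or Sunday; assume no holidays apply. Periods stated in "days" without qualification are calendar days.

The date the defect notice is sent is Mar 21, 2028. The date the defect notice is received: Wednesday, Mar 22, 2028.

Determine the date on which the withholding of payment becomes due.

The last day of the remediation period: Mar 21, 2028 + 45 days = May 5, 2028.
Adding 9 calendar days to May 5, 2028 gives May 14, 2028, which is the last day of the waiting period.
Adding 30 calendar days to May 14, 2028 gives Jun 13, 2028, which is the last day of the standstill period.
From Tuesday, Jun 13, 2028, 12 business days (Jun 14, Jun 15, Jun 16, Jun 19, …, Jun 27, Jun 28, Jun 29, skipping weekends) brings us to Thursday, Jun 29, 2028, which is the date on which the withholding of payment becomes due.

Jun 29, 2028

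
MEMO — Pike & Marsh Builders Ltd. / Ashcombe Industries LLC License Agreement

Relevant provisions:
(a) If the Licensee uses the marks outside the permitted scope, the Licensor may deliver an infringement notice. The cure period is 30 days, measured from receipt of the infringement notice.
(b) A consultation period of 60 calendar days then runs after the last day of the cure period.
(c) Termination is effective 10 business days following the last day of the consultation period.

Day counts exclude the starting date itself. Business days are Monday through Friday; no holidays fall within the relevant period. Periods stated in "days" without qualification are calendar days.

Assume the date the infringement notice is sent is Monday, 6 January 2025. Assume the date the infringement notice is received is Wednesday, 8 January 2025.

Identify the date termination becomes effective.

The last day of the cure period: 30 calendar days after 8 January 2025 is 7 February 2025.
The last day of the consultation period: 60 calendar days after 7 February 2025 is 8 April 2025.
From Tuesday, 8 April 2025, 10 business days (Apr 9, Apr 10, Apr 11, Apr 14, Apr 15, Apr 16, Apr 17, Apr 18, Apr 21, Apr 22, skipping weekends) brings us to Tuesday, 22 April 2025, which is the date termination becomes effective.

22 April 2025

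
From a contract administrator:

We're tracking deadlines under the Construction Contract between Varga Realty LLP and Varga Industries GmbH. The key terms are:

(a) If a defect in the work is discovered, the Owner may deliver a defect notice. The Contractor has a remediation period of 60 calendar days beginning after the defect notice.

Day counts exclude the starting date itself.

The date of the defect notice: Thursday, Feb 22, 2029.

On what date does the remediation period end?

The last day of the remediation period: Feb 22, 2029 + 60 days = Apr 23, 2029.

Apr 23, 2029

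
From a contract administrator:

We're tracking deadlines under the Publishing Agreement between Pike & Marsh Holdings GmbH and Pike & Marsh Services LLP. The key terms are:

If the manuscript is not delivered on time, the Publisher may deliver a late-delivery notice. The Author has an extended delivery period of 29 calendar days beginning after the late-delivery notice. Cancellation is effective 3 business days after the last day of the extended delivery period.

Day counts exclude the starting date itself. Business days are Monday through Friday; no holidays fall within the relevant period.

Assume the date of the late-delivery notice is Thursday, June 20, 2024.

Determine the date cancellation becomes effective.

July 24, 2024

The last day of the extended delivery period: June 20, 2024 + 29 days = July 19, 2024.
The date cancellation becomes effective: counting 3 business days from Friday, July 19, 2024 (Jul 22, Jul 23, Jul 24, skipping weekends) reaches Wednesday, July 24, 2024.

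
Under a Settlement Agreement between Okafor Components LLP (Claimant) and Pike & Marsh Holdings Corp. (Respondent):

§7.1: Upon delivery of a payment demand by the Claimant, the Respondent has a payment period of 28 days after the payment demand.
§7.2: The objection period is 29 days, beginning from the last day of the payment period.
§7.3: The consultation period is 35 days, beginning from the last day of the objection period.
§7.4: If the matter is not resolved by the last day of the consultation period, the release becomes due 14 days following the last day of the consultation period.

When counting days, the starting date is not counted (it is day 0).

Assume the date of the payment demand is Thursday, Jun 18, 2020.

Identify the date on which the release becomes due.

The last day of the payment period: Jun 18, 2020 + 28 days = Jul 16, 2020.
The last day of the objection period: 29 calendar days after Jul 16, 2020 is Aug 14, 2020.
The last day of the consultation period: Aug 14, 2020 + 35 days = Sep 18, 2020.
The date on which the release becomes due: Sep 18, 2020 + 14 days = Oct 2, 2020.

Oct 2, 2020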